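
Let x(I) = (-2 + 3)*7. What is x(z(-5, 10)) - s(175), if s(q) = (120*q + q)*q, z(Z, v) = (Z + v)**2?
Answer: -3705618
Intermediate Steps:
s(q) = 121*q**2 (s(q) = (121*q)*q = 121*q**2)
x(I) = 7 (x(I) = 1*7 = 7)
x(z(-5, 10)) - s(175) = 7 - 121*175**2 = 7 - 121*30625 = 7 - 1*3705625 = 7 - 3705625 = -3705618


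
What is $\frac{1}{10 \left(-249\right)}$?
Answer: $- \frac{1}{2490} \approx -0.00040161$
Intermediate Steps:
$\frac{1}{10 \left(-249\right)} = \frac{1}{-2490} = - \frac{1}{2490}$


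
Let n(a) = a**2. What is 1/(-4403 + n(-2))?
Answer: -1/4399 ≈ -0.00022732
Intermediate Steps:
1/(-4403 + n(-2)) = 1/(-4403 + (-2)**2) = 1/(-4403 + 4) = 1/(-4399) = -1/4399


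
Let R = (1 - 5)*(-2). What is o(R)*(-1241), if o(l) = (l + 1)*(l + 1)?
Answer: -100521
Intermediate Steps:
R = 8 (R = -4*(-2) = 8)
o(l) = (1 + l)² (o(l) = (1 + l)*(1 + l) = (1 + l)²)
o(R)*(-1241) = (1 + 8)²*(-1241) = 9²*(-1241) = 81*(-1241) = -100521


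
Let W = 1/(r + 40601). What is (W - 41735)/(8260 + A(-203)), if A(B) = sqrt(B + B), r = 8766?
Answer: -1215595728960/240586569443 + 1030165872*I*sqrt(406)/1684105986101 ≈ -5.0526 + 0.012325*I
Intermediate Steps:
W = 1/49367 (W = 1/(8766 + 40601) = 1/49367 ≈ 2.0256e-5)
A(B) = sqrt(2)*sqrt(B) (A(B) = sqrt(2*B) = sqrt(2)*sqrt(B))
(W - 41735)/(8260 + A(-203)) = (1/49367 - 41735)/(8260 + sqrt(2)*sqrt(-203)) = -2060331744/(49367*(8260 + sqrt(2)*(I*sqrt(203)))) = -2060331744/(49367*(8260 + I*sqrt(406)))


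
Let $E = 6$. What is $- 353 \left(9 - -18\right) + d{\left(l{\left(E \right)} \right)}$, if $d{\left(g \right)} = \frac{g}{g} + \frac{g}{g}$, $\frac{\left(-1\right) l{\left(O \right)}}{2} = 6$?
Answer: $-9529$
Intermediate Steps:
$l{\left(O \right)} = -12$ ($l{\left(O \right)} = \left(-2\right) 6 = -12$)
$d{\left(g \right)} = 2$ ($d{\left(g \right)} = 1 + 1 = 2$)
$- 353 \left(9 - -18\right) + d{\left(l{\left(E \right)} \right)} = - 353 \left(9 - -18\right) + 2 = - 353 \left(9 + 18\right) + 2 = \left(-353\right) 27 + 2 = -9531 + 2 = -9529$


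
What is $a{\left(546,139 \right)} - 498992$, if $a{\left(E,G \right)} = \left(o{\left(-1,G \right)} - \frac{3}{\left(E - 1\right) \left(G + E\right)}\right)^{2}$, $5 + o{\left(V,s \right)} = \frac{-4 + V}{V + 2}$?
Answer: $- \frac{69531354106467991}{139371555625} \approx -4.9889 \cdot 10^{5}$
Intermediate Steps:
$o{\left(V,s \right)} = -5 + \frac{-4 + V}{2 + V}$ ($o{\left(V,s \right)} = -5 + \frac{-4 + V}{V + 2} = -5 + \frac{-4 + V}{2 + V}$)
$a{\left(E,G \right)} = \left(-10 - \frac{3}{\left(-1 + E\right) \left(E + G\right)}\right)^{2}$ ($a{\left(E,G \right)} = \left(\frac{2 \left(-7 - -2\right)}{2 - 1} - \frac{3}{\left(E - 1\right) \left(G + E\right)}\right)^{2} = \left(\frac{2 \left(-7 + 2\right)}{1} - \frac{3}{\left(-1 + E\right) \left(E + G\right)}\right)^{2} = \left(2 \cdot 1 \left(-5\right) - 3 \frac{1}{\left(-1 + E\right) \left(E + G\right)}\right)^{2} = \left(-10 - \frac{3}{\left(-1 + E\right) \left(E + G\right)}\right)^{2}$)
$a{\left(546,139 \right)} - 498992 = \frac{\left(3 - 5460 - 1390 + 10 \cdot 546^{2} + 10 \cdot 546 \cdot 139\right)^{2}}{\left(-1 + 546\right)^{2} \left(546 + 139\right)^{2}} - 498992 = \frac{\left(3 - 5460 - 1390 + 10 \cdot 298116 + 758940\right)^{2}}{297025 \cdot 469225} - 498992 = \frac{1}{297025} \cdot \frac{1}{469225} \left(3 - 5460 - 1390 + 2981160 + 758940\right)^{2} - 498992 = \frac{1}{297025} \cdot \frac{1}{469225} \cdot 3733253^{2} - 498992 = \frac{1}{297025} \cdot \frac{1}{469225} \cdot 13937177962009 - 498992 = \frac{13937177962009}{139371555625} - 498992 = - \frac{69531354106467991}{139371555625}$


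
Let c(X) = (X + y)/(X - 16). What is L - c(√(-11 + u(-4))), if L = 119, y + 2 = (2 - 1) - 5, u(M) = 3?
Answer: 3914/33 + 5*I*√2/66 ≈ 118.61 + 0.10714*I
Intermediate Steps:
y = -6 (y = -2 + ((2 - 1) - 5) = -2 + (1 - 5) = -2 - 4 = -6)
c(X) = (-6 + X)/(-16 + X) (c(X) = (X - 6)/(X - 16) = (-6 + X)/(-16 + X))
L - c(√(-11 + u(-4))) = 119 - (-6 + √(-11 + 3))/(-16 + √(-11 + 3)) = 119 - (-6 + √(-8))/(-16 + √(-8)) = 119 - (-6 + 2*I*√2)/(-16 + 2*I*√2)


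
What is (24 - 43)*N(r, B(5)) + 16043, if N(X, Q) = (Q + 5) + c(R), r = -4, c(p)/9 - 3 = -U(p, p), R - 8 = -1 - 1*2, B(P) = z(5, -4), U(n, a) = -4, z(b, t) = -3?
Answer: 14808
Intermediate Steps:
B(P) = -3
R = 5 (R = 8 + (-1 - 1*2) = 8 + (-1 - 2) = 8 - 3 = 5)
c(p) = 63 (c(p) = 27 + 9*(-1*(-4)) = 27 + 9*4 = 27 + 36 = 63)
N(X, Q) = 68 + Q (N(X, Q) = (Q + 5) + 63 = (5 + Q) + 63 = 68 + Q)
(24 - 43)*N(r, B(5)) + 16043 = (24 - 43)*(68 - 3) + 16043 = -19*65 + 16043 = -1235 + 16043 = 14808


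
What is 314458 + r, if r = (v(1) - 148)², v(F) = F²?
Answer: 336067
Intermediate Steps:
r = 21609 (r = (1² - 148)² = (1 - 148)² = (-147)² = 21609)
314458 + r = 314458 + 21609 = 336067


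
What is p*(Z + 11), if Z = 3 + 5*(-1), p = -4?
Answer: -36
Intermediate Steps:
Z = -2 (Z = 3 - 5 = -2)
p*(Z + 11) = -4*(-2 + 11) = -4*9 = -36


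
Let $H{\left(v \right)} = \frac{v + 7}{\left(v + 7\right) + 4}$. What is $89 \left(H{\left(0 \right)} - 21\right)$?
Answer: $- \frac{19936}{11} \approx -1812.4$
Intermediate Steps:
$H{\left(v \right)} = \frac{7 + v}{11 + v}$ ($H{\left(v \right)} = \frac{7 + v}{\left(7 + v\right) + 4} = \frac{7 + v}{11 + v}$)
$89 \left(H{\left(0 \right)} - 21\right) = 89 \left(\frac{7 + 0}{11 + 0} - 21\right) = 89 \left(\frac{1}{11} \cdot 7 - 21\right) = 89 \left(\frac{7}{11} - 21\right) = 89 \left(- \frac{224}{11}\right) = - \frac{19936}{11}$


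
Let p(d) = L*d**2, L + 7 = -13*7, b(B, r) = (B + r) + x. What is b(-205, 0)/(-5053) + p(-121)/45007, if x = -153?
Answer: -7234022848/227420371 ≈ -31.809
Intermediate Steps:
b(B, r) = -153 + B + r (b(B, r) = (B + r) - 153 = -153 + B + r)
L = -98 (L = -7 - 13*7 = -7 - 91 = -98)
p(d) = -98*d**2
b(-205, 0)/(-5053) + p(-121)/45007 = (-153 - 205 + 0)/(-5053) - 98*(-121)**2/45007 = -358*(-1/5053) - 98*14641*(1/45007) = 358/5053 - 1434818*1/45007 = 358/5053 - 1434818/45007 = -7234022848/227420371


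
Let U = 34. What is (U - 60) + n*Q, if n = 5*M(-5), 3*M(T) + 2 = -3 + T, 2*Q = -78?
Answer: 624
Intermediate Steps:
Q = -39 (Q = (½)*(-78) = -39)
M(T) = -5/3 + T/3 (M(T) = -⅔ + (-3 + T)/3 = -⅔ + (-1 + T/3) = -5/3 + T/3)
n = -50/3 (n = 5*(-5/3 + (⅓)*(-5)) = 5*(-5/3 - 5/3) = 5*(-10/3) = -50/3 ≈ -16.667)
(U - 60) + n*Q = (34 - 60) - 50/3*(-39) = -26 + 650 = 624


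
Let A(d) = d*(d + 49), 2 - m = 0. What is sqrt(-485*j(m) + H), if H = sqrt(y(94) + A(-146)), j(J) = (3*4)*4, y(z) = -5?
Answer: sqrt(-23280 + 33*sqrt(13)) ≈ 152.19*I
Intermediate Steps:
m = 2 (m = 2 - 1*0 = 2 + 0 = 2)
j(J) = 48 (j(J) = 12*4 = 48)
A(d) = d*(49 + d)
H = 33*sqrt(13) (H = sqrt(-5 - 146*(49 - 146)) = sqrt(-5 - 146*(-97)) = sqrt(-5 + 14162) = sqrt(14157) = 33*sqrt(13) ≈ 118.98)
sqrt(-485*j(m) + H) = sqrt(-485*48 + 33*sqrt(13)) = sqrt(-23280 + 33*sqrt(13))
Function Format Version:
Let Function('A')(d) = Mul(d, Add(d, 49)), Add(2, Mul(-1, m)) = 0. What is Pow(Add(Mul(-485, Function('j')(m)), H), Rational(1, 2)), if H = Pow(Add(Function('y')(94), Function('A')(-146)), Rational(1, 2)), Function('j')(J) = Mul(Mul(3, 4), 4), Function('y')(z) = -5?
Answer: Pow(Add(-23280, Mul(33, Pow(13, Rational(1, 2)))), Rational(1, 2)) ≈ Mul(152.19, I)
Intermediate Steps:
m = 2 (m = Add(2, Mul(-1, 0)) = Add(2, 0) = 2)
Function('j')(J) = 48 (Function('j')(J) = Mul(12, 4) = 48)
Function('A')(d) = Mul(d, Add(49, d))
H = Mul(33, Pow(13, Rational(1, 2))) (H = Pow(Add(-5, Mul(-146, Add(49, -146))), Rational(1, 2)) = Pow(Add(-5, Mul(-146, -97)), Rational(1, 2)) = Pow(Add(-5, 14162), Rational(1, 2)) = Pow(14157, Rational(1, 2)) = Mul(33, Pow(13, Rational(1, 2))) ≈ 118.98)
Pow(Add(Mul(-485, Function('j')(m)), H), Rational(1, 2)) = Pow(Add(Mul(-485, 48), Mul(33, Pow(13, Rational(1, 2)))), Rational(1, 2)) = Pow(Add(-23280, Mul(33, Pow(13, Rational(1, 2)))), Rational(1, 2))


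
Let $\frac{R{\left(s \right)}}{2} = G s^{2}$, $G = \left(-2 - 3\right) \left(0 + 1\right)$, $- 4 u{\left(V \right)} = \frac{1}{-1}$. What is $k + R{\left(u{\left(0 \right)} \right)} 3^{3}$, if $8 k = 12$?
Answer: $- \frac{123}{8} \approx -15.375$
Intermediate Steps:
$k = \frac{3}{2}$ ($k = \frac{1}{8} \cdot 12 = \frac{3}{2} \approx 1.5$)
$u{\left(V \right)} = \frac{1}{4}$ ($u{\left(V \right)} = - \frac{1}{4 \left(-1\right)} = \left(- \frac{1}{4}\right) \left(-1\right) = \frac{1}{4}$)
$G = -5$ ($G = \left(-5\right) 1 = -5$)
$R{\left(s \right)} = - 10 s^{2}$ ($R{\left(s \right)} = 2 \left(- 5 s^{2}\right) = - 10 s^{2}$)
$k + R{\left(u{\left(0 \right)} \right)} 3^{3} = \frac{3}{2} + - \frac{10}{16} \cdot 3^{3} = \frac{3}{2} + \left(-10\right) \frac{1}{16} \cdot 27 = \frac{3}{2} - \frac{135}{8} = - \frac{123}{8}$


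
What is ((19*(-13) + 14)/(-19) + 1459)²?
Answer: 781426116/361 ≈ 2.1646e+6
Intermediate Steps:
((19*(-13) + 14)/(-19) + 1459)² = ((-247 + 14)*(-1/19) + 1459)² = (-233*(-1/19) + 1459)² = (233/19 + 1459)² = (27954/19)² = 781426116/361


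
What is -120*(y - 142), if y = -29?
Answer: 20520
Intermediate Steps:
-120*(y - 142) = -120*(-29 - 142) = -120*(-171) = 20520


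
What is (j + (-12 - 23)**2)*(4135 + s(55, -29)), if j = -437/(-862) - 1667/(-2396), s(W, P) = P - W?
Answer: 5129660187253/1032676 ≈ 4.9673e+6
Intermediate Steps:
j = 1242003/1032676 (j = -437*(-1/862) - 1667*(-1/2396) = 437/862 + 1667/2396 = 1242003/1032676 ≈ 1.2027)
(j + (-12 - 23)**2)*(4135 + s(55, -29)) = (1242003/1032676 + (-12 - 23)**2)*(4135 + (-29 - 1*55)) = (1242003/1032676 + (-35)**2)*(4135 + (-29 - 55)) = (1242003/1032676 + 1225)*(4135 - 84) = (1266270103/1032676)*4051 = 5129660187253/1032676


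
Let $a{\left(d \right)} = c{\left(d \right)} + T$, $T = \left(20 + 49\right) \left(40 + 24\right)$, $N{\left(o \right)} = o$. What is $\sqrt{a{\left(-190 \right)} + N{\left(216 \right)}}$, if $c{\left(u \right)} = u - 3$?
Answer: $\sqrt{4439} \approx 66.626$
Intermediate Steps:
$c{\left(u \right)} = -3 + u$
$T = 4416$ ($T = 69 \cdot 64 = 4416$)
$a{\left(d \right)} = 4413 + d$ ($a{\left(d \right)} = \left(-3 + d\right) + 4416 = 4413 + d$)
$\sqrt{a{\left(-190 \right)} + N{\left(216 \right)}} = \sqrt{\left(4413 - 190\right) + 216} = \sqrt{4223 + 216} = \sqrt{4439}$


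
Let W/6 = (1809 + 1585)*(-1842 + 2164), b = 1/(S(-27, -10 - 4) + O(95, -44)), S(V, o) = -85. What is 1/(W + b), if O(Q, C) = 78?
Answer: 7/45900455 ≈ 1.5250e-7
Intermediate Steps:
b = -⅐ (b = 1/(-85 + 78) = 1/(-7) = -⅐ ≈ -0.14286)
W = 6557208 (W = 6*((1809 + 1585)*(-1842 + 2164)) = 6*(3394*322) = 6*1092868 = 6557208)
1/(W + b) = 1/(6557208 - ⅐) = 1/(45900455/7) = 7/45900455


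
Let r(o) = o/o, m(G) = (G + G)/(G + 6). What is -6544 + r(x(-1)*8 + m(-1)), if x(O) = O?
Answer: -6543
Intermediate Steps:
m(G) = 2*G/(6 + G) (m(G) = (2*G)/(6 + G) = 2*G/(6 + G))
r(o) = 1
-6544 + r(x(-1)*8 + m(-1)) = -6544 + 1 = -6543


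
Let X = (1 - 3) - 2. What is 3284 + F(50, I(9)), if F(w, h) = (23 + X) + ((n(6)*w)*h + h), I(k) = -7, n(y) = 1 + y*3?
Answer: -3354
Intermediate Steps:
n(y) = 1 + 3*y
X = -4 (X = -2 - 2 = -4)
F(w, h) = 19 + h + 19*h*w (F(w, h) = (23 - 4) + (((1 + 3*6)*w)*h + h) = 19 + (((1 + 18)*w)*h + h) = 19 + ((19*w)*h + h) = 19 + (19*h*w + h) = 19 + (h + 19*h*w) = 19 + h + 19*h*w)
3284 + F(50, I(9)) = 3284 + (19 - 7 + 19*(-7)*50) = 3284 + (19 - 7 - 6650) = 3284 - 6638 = -3354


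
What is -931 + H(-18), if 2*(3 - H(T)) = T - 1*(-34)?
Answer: -936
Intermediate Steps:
H(T) = -14 - T/2 (H(T) = 3 - (T - 1*(-34))/2 = 3 - (T + 34)/2 = 3 - (34 + T)/2 = 3 + (-17 - T/2) = -14 - T/2)
-931 + H(-18) = -931 + (-14 - ½*(-18)) = -931 + (-14 + 9) = -931 - 5 = -936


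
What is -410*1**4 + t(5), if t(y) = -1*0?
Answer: -410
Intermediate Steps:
t(y) = 0
-410*1**4 + t(5) = -410*1**4 + 0 = -410*1 + 0 = -410 + 0 = -410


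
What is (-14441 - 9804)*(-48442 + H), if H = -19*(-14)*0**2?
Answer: 1174476290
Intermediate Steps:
H = 0 (H = 266*0 = 0)
(-14441 - 9804)*(-48442 + H) = (-14441 - 9804)*(-48442 + 0) = -24245*(-48442) = 1174476290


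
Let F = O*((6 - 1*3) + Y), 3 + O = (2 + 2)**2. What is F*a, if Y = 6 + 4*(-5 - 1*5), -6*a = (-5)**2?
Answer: 10075/6 ≈ 1679.2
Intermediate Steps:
a = -25/6 (a = -1/6*(-5)**2 = -1/6*25 = -25/6 ≈ -4.1667)
Y = -34 (Y = 6 + 4*(-5 - 5) = 6 + 4*(-10) = 6 - 40 = -34)
O = 13 (O = -3 + (2 + 2)**2 = -3 + 4**2 = -3 + 16 = 13)
F = -403 (F = 13*((6 - 1*3) - 34) = 13*((6 - 3) - 34) = 13*(3 - 34) = 13*(-31) = -403)
F*a = -403*(-25/6) = 10075/6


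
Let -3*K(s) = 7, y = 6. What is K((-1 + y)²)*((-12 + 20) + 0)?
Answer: -56/3 ≈ -18.667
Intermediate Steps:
K(s) = -7/3 (K(s) = -⅓*7 = -7/3)
K((-1 + y)²)*((-12 + 20) + 0) = -7*((-12 + 20) + 0)/3 = -7*(8 + 0)/3 = -7/3*8 = -56/3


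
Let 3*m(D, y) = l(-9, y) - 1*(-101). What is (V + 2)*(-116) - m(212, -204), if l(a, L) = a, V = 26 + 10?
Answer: -13316/3 ≈ -4438.7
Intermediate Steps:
V = 36
m(D, y) = 92/3 (m(D, y) = (-9 - 1*(-101))/3 = (-9 + 101)/3 = (⅓)*92 = 92/3)
(V + 2)*(-116) - m(212, -204) = (36 + 2)*(-116) - 1*92/3 = 38*(-116) - 92/3 = -4408 - 92/3 = -13316/3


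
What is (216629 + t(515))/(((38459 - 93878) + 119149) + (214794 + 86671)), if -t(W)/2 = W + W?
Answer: 214569/365195 ≈ 0.58755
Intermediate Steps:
t(W) = -4*W (t(W) = -2*(W + W) = -4*W)
(216629 + t(515))/(((38459 - 93878) + 119149) + (214794 + 86671)) = (216629 - 4*515)/(((38459 - 93878) + 119149) + (214794 + 86671)) = (216629 - 2060)/((-55419 + 119149) + 301465) = 214569/(63730 + 301465) = 214569/365195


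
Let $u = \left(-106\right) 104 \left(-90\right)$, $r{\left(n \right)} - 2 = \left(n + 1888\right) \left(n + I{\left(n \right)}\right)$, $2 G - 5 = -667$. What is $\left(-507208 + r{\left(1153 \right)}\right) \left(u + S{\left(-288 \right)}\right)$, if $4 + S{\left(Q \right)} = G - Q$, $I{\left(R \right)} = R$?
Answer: $6454032383420$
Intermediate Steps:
$G = -331$ ($G = \frac{5}{2} + \frac{1}{2} \left(-667\right) = \frac{5}{2} - \frac{667}{2} = -331$)
$r{\left(n \right)} = 2 + 2 n \left(1888 + n\right)$ ($r{\left(n \right)} = 2 + \left(n + 1888\right) \left(n + n\right) = 2 + \left(1888 + n\right) 2 n = 2 + 2 n \left(1888 + n\right)$)
$S{\left(Q \right)} = -335 - Q$ ($S{\left(Q \right)} = -4 - \left(331 + Q\right) = -335 - Q$)
$u = 992160$ ($u = \left(-11024\right) \left(-90\right) = 992160$)
$\left(-507208 + r{\left(1153 \right)}\right) \left(u + S{\left(-288 \right)}\right) = \left(-507208 + \left(2 + 2 \cdot 1153^{2} + 3776 \cdot 1153\right)\right) \left(992160 - 47\right) = \left(-507208 + \left(2 + 2 \cdot 1329409 + 4353728\right)\right) \left(992160 + \left(-335 + 288\right)\right) = \left(-507208 + \left(2 + 2658818 + 4353728\right)\right) \left(992160 - 47\right) = \left(-507208 + 7012548\right) 992113 = 6505340 \cdot 992113 = 6454032383420$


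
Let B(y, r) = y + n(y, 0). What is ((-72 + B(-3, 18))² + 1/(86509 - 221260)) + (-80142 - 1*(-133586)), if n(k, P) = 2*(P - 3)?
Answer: 8085733754/134751 ≈ 60005.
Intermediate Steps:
n(k, P) = -6 + 2*P (n(k, P) = 2*(-3 + P) = -6 + 2*P)
B(y, r) = -6 + y (B(y, r) = y + (-6 + 2*0) = y + (-6 + 0) = y - 6 = -6 + y)
((-72 + B(-3, 18))² + 1/(86509 - 221260)) + (-80142 - 1*(-133586)) = ((-72 + (-6 - 3))² + 1/(86509 - 221260)) + (-80142 - 1*(-133586)) = ((-72 - 9)² + 1/(-134751)) + (-80142 + 133586) = ((-81)² - 1/134751) + 53444 = (6561 - 1/134751) + 53444 = 884101310/134751 + 53444 = 8085733754/134751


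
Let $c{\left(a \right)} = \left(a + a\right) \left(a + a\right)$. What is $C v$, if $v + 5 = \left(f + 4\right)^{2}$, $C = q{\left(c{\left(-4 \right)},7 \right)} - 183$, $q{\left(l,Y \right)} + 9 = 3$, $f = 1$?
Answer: $-3780$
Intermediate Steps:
$c{\left(a \right)} = 4 a^{2}$ ($c{\left(a \right)} = 2 a 2 a = 4 a^{2}$)
$q{\left(l,Y \right)} = -6$ ($q{\left(l,Y \right)} = -9 + 3 = -6$)
$C = -189$ ($C = -6 - 183 = -189$)
$v = 20$ ($v = -5 + \left(1 + 4\right)^{2} = -5 + 5^{2} = -5 + 25 = 20$)
$C v = \left(-189\right) 20 = -3780$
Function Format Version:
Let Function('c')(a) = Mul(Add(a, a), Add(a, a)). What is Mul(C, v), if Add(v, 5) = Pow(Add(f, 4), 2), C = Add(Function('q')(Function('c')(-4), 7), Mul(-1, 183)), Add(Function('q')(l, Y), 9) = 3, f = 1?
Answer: -3780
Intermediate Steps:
Function('c')(a) = Mul(4, Pow(a, 2)) (Function('c')(a) = Mul(Mul(2, a), Mul(2, a)) = Mul(4, Pow(a, 2)))
Function('q')(l, Y) = -6 (Function('q')(l, Y) = Add(-9, 3) = -6)
C = -189 (C = Add(-6, Mul(-1, 183)) = Add(-6, -183) = -189)
v = 20 (v = Add(-5, Pow(Add(1, 4), 2)) = Add(-5, Pow(5, 2)) = Add(-5, 25) = 20)
Mul(C, v) = Mul(-189, 20) = -3780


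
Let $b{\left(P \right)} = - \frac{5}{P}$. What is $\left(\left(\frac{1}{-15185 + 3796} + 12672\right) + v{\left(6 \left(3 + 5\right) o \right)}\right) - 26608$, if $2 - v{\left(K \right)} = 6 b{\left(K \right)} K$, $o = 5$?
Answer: $- \frac{158352657}{11389} \approx -13904.0$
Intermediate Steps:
$v{\left(K \right)} = 32$ ($v{\left(K \right)} = 2 - 6 \left(- \frac{5}{K}\right) K = 2 - - \frac{30}{K} K = 2 - -30 = 2 + 30 = 32$)
$\left(\left(\frac{1}{-15185 + 3796} + 12672\right) + v{\left(6 \left(3 + 5\right) o \right)}\right) - 26608 = \left(\left(\frac{1}{-15185 + 3796} + 12672\right) + 32\right) - 26608 = \left(\left(\frac{1}{-11389} + 12672\right) + 32\right) - 26608 = \left(\left(- \frac{1}{11389} + 12672\right) + 32\right) - 26608 = \left(\frac{144321407}{11389} + 32\right) - 26608 = \frac{144685855}{11389} - 26608 = - \frac{158352657}{11389}$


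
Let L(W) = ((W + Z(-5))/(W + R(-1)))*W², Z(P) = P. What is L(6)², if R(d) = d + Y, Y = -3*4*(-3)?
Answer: 1296/1681 ≈ 0.77097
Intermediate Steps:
Y = 36 (Y = -12*(-3) = 36)
R(d) = 36 + d (R(d) = d + 36 = 36 + d)
L(W) = W²*(-5 + W)/(35 + W) (L(W) = ((W - 5)/(W + (36 - 1)))*W² = ((-5 + W)/(W + 35))*W² = ((-5 + W)/(35 + W))*W² = W²*(-5 + W)/(35 + W))
L(6)² = (6²*(-5 + 6)/(35 + 6))² = (36*1/41)² = (36*(1/41)*1)² = (36/41)² = 1296/1681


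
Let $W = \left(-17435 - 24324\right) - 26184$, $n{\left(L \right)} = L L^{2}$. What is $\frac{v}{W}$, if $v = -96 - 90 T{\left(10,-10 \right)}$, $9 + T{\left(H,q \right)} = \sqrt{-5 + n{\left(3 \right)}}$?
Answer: $- \frac{714}{67943} + \frac{90 \sqrt{22}}{67943} \approx -0.0042957$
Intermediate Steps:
$n{\left(L \right)} = L^{3}$
$T{\left(H,q \right)} = -9 + \sqrt{22}$ ($T{\left(H,q \right)} = -9 + \sqrt{-5 + 3^{3}} = -9 + \sqrt{-5 + 27} = -9 + \sqrt{22}$)
$v = 714 - 90 \sqrt{22}$ ($v = -96 - 90 \left(-9 + \sqrt{22}\right) = -96 + \left(810 - 90 \sqrt{22}\right) = 714 - 90 \sqrt{22} \approx 291.86$)
$W = -67943$ ($W = -41759 - 26184 = -67943$)
$\frac{v}{W} = \frac{714 - 90 \sqrt{22}}{-67943} = \left(714 - 90 \sqrt{22}\right) \left(- \frac{1}{67943}\right) = - \frac{714}{67943} + \frac{90 \sqrt{22}}{67943}$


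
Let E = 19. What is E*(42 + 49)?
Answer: 1729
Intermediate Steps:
E*(42 + 49) = 19*(42 + 49) = 19*91 = 1729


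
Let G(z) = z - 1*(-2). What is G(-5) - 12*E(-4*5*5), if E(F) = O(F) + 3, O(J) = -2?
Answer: -15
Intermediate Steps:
E(F) = 1 (E(F) = -2 + 3 = 1)
G(z) = 2 + z (G(z) = z + 2 = 2 + z)
G(-5) - 12*E(-4*5*5) = (2 - 5) - 12*1 = -3 - 12 = -15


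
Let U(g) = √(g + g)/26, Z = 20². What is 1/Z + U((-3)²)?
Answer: 1/400 + 3*√2/26 ≈ 0.16568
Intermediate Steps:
Z = 400
U(g) = √2*√g/26 (U(g) = √(2*g)*(1/26) = (√2*√g)*(1/26) = √2*√g/26)
1/Z + U((-3)²) = 1/400 + √2*√((-3)²)/26 = 1/400 + √2*√9/26 = 1/400 + (1/26)*√2*3 = 1/400 + 3*√2/26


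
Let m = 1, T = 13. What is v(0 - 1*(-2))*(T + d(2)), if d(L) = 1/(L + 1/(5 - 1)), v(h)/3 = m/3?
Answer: 121/9 ≈ 13.444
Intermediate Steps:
v(h) = 1 (v(h) = 3*(1/3) = 3*(1*(⅓)) = 3*(⅓) = 1)
d(L) = 1/(¼ + L) (d(L) = 1/(L + 1/4) = 1/(L + ¼) = 1/(¼ + L))
v(0 - 1*(-2))*(T + d(2)) = 1*(13 + 4/(1 + 4*2)) = 1*(13 + 4/(1 + 8)) = 1*(13 + 4/9) = 1*(121/9) = 121/9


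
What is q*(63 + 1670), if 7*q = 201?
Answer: 348333/7 ≈ 49762.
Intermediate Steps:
q = 201/7 (q = (⅐)*201 = 201/7 ≈ 28.714)
q*(63 + 1670) = 201*(63 + 1670)/7 = (201/7)*1733 = 348333/7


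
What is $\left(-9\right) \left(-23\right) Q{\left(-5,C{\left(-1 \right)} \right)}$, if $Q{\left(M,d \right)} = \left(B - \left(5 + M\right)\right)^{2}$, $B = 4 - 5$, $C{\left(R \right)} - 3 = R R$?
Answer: $207$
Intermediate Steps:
$C{\left(R \right)} = 3 + R^{2}$ ($C{\left(R \right)} = 3 + R R = 3 + R^{2}$)
$B = -1$ ($B = 4 - 5 = -1$)
$Q{\left(M,d \right)} = \left(-6 - M\right)^{2}$ ($Q{\left(M,d \right)} = \left(-1 - \left(5 + M\right)\right)^{2} = \left(-6 - M\right)^{2}$)
$\left(-9\right) \left(-23\right) Q{\left(-5,C{\left(-1 \right)} \right)} = \left(-9\right) \left(-23\right) \left(6 - 5\right)^{2} = 207 \cdot 1^{2} = 207 \cdot 1 = 207$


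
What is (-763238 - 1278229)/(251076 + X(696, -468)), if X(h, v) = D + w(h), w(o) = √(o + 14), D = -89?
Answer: -512381677929/62994473459 + 2041467*√710/62994473459 ≈ -8.1329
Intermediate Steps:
w(o) = √(14 + o)
X(h, v) = -89 + √(14 + h)
(-763238 - 1278229)/(251076 + X(696, -468)) = (-763238 - 1278229)/(251076 + (-89 + √(14 + 696))) = -2041467/(251076 + (-89 + √710)) = -2041467/(250987 + √710)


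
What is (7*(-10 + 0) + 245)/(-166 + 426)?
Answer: 35/52 ≈ 0.67308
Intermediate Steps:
(7*(-10 + 0) + 245)/(-166 + 426) = (7*(-10) + 245)/260 = (-70 + 245)*(1/260) = 175*(1/260) = 35/52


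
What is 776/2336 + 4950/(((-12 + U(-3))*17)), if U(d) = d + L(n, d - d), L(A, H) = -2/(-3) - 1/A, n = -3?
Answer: -711157/34748 ≈ -20.466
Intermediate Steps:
L(A, H) = 2/3 - 1/A (L(A, H) = -2*(-1/3) - 1/A = 2/3 - 1/A)
U(d) = 1 + d (U(d) = d + (2/3 - 1/(-3)) = d + (2/3 - 1*(-1/3)) = d + (2/3 + 1/3) = d + 1 = 1 + d)
776/2336 + 4950/(((-12 + U(-3))*17)) = 776/2336 + 4950/(((-12 + (1 - 3))*17)) = 776*(1/2336) + 4950/(((-12 - 2)*17)) = 97/292 + 4950/((-14*17)) = 97/292 + 4950/(-238) = 97/292 + 4950*(-1/238) = 97/292 - 2475/119 = -711157/34748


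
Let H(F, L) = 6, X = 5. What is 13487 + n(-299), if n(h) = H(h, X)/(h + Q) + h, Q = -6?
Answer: 4022334/305 ≈ 13188.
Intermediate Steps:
n(h) = h + 6/(-6 + h) (n(h) = 6/(h - 6) + h = 6/(-6 + h) + h = h + 6/(-6 + h))
13487 + n(-299) = 13487 + (6 + (-299)² - 6*(-299))/(-6 - 299) = 13487 + (6 + 89401 + 1794)/(-305) = 13487 - 1/305*91201 = 13487 - 91201/305 = 4022334/305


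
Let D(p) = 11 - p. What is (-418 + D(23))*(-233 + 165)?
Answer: 29240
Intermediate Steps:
(-418 + D(23))*(-233 + 165) = (-418 + (11 - 1*23))*(-233 + 165) = (-418 + (11 - 23))*(-68) = (-418 - 12)*(-68) = -430*(-68) = 29240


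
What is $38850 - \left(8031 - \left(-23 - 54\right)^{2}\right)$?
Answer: $36748$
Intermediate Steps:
$38850 - \left(8031 - \left(-23 - 54\right)^{2}\right) = 38850 - \left(8031 - 5929\right) = 38850 + \left(\left(5929 + 8098\right) - 16129\right) = 38850 + \left(14027 - 16129\right) = 38850 - 2102 = 36748$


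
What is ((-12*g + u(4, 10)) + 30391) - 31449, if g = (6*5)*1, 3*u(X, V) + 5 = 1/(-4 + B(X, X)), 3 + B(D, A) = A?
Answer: -12778/9 ≈ -1419.8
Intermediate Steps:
B(D, A) = -3 + A
u(X, V) = -5/3 + 1/(3*(-7 + X)) (u(X, V) = -5/3 + 1/(3*(-4 + (-3 + X))) = -5/3 + 1/(3*(-7 + X)))
g = 30 (g = 30*1 = 30)
((-12*g + u(4, 10)) + 30391) - 31449 = ((-12*30 + (36 - 5*4)/(3*(-7 + 4))) + 30391) - 31449 = ((-360 + (⅓)*(36 - 20)/(-3)) + 30391) - 31449 = ((-360 + (⅓)*(-⅓)*16) + 30391) - 31449 = ((-360 - 16/9) + 30391) - 31449 = (-3256/9 + 30391) - 31449 = 270263/9 - 31449 = -12778/9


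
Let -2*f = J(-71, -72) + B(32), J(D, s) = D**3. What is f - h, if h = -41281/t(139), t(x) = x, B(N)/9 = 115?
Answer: 24844163/139 ≈ 1.7874e+5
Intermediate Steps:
B(N) = 1035 (B(N) = 9*115 = 1035)
h = -41281/139 ≈ -296.99
f = 178438 (f = -((-71)**3 + 1035)/2 = -(-357911 + 1035)/2 = -1/2*(-356876) = 178438)
f - h = 178438 - 1*(-41281/139) = 178438 + 41281/139 = 24844163/139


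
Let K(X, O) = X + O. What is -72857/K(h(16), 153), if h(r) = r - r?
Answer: -72857/153 ≈ -476.19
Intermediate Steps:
h(r) = 0
K(X, O) = O + X
-72857/K(h(16), 153) = -72857/(153 + 0) = -72857/153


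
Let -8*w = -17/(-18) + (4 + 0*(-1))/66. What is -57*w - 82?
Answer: -39515/528 ≈ -74.839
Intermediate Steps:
w = -199/1584 (w = -(-17/(-18) + (4 + 0*(-1))/66)/8 = -(-17*(-1/18) + (4 + 0)*(1/66))/8 = -(17/18 + 4*(1/66))/8 = -(17/18 + 2/33)/8 = -1/8*199/198 = -199/1584 ≈ -0.12563)
-57*w - 82 = -57*(-199/1584) - 82 = 3781/528 - 82 = -39515/528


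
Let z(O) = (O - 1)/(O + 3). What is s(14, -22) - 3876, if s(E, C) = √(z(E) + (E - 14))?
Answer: -3876 + √221/17 ≈ -3875.1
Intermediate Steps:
z(O) = (-1 + O)/(3 + O)
s(E, C) = √(-14 + E + (-1 + E)/(3 + E)) (s(E, C) = √((-1 + E)/(3 + E) + (E - 14)) = √((-1 + E)/(3 + E) + (-14 + E)) = √(-14 + E + (-1 + E)/(3 + E)))
s(14, -22) - 3876 = √((-43 + 14² - 10*14)/(3 + 14)) - 3876 = √((-43 + 196 - 140)/17) - 3876 = √((1/17)*13) - 3876 = √(13/17) - 3876 = √221/17 - 3876 = -3876 + √221/17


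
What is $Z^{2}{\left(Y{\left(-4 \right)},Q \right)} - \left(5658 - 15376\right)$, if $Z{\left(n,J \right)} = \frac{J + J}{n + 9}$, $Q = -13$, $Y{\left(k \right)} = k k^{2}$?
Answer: $\frac{29397626}{3025} \approx 9718.2$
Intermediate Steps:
$Y{\left(k \right)} = k^{3}$
$Z{\left(n,J \right)} = \frac{2 J}{9 + n}$
$Z^{2}{\left(Y{\left(-4 \right)},Q \right)} - \left(5658 - 15376\right) = \left(2 \left(-13\right) \frac{1}{9 + \left(-4\right)^{3}}\right)^{2} - \left(5658 - 15376\right) = \left(2 \left(-13\right) \frac{1}{9 - 64}\right)^{2} - -9718 = \left(2 \left(-13\right) \frac{1}{-55}\right)^{2} + 9718 = \left(2 \left(-13\right) \left(- \frac{1}{55}\right)\right)^{2} + 9718 = \left(\frac{26}{55}\right)^{2} + 9718 = \frac{676}{3025} + 9718 = \frac{29397626}{3025}$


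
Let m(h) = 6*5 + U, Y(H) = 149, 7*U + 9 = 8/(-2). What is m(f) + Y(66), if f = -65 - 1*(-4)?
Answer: 1240/7 ≈ 177.14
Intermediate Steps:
U = -13/7 (U = -9/7 + (8/(-2))/7 = -9/7 + (8*(-½))/7 = -9/7 + (⅐)*(-4) = -9/7 - 4/7 = -13/7 ≈ -1.8571)
f = -61 (f = -65 + 4 = -61)
m(h) = 197/7 (m(h) = 6*5 - 13/7 = 30 - 13/7 = 197/7)
m(f) + Y(66) = 197/7 + 149 = 1240/7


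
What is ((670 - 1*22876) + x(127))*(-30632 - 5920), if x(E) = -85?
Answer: 814780632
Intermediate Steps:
((670 - 1*22876) + x(127))*(-30632 - 5920) = ((670 - 1*22876) - 85)*(-30632 - 5920) = ((670 - 22876) - 85)*(-36552) = (-22206 - 85)*(-36552) = -22291*(-36552) = 814780632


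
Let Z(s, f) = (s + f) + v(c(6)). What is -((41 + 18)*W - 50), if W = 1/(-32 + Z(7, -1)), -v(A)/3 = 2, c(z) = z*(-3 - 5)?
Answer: 1659/32 ≈ 51.844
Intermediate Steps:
c(z) = -8*z (c(z) = z*(-8) = -8*z)
v(A) = -6 (v(A) = -3*2 = -6)
Z(s, f) = -6 + f + s (Z(s, f) = (s + f) - 6 = (f + s) - 6 = -6 + f + s)
W = -1/32 (W = 1/(-32 + (-6 - 1 + 7)) = 1/(-32 + 0) = 1/(-32) = -1/32 ≈ -0.031250)
-((41 + 18)*W - 50) = -((41 + 18)*(-1/32) - 50) = -(59*(-1/32) - 50) = -(-59/32 - 50) = -1*(-1659/32) = 1659/32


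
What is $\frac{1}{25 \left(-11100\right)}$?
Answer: $- \frac{1}{277500} \approx -3.6036 \cdot 10^{-6}$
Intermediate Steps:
$\frac{1}{25 \left(-11100\right)} = \frac{1}{-277500} = - \frac{1}{277500}$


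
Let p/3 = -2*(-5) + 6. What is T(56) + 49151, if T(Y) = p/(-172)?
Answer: 2113481/43 ≈ 49151.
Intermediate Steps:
p = 48 (p = 3*(-2*(-5) + 6) = 3*(10 + 6) = 3*16 = 48)
T(Y) = -12/43 (T(Y) = 48/(-172) = 48*(-1/172) = -12/43)
T(56) + 49151 = -12/43 + 49151 = 2113481/43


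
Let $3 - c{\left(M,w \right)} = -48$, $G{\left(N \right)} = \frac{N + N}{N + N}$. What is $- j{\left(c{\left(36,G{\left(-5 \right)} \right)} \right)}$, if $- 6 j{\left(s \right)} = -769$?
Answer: $- \frac{769}{6} \approx -128.17$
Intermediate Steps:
$G{\left(N \right)} = 1$ ($G{\left(N \right)} = \frac{2 N}{2 N} = 2 N \frac{1}{2 N} = 1$)
$c{\left(M,w \right)} = 51$ ($c{\left(M,w \right)} = 3 - -48 = 3 + 48 = 51$)
$j{\left(s \right)} = \frac{769}{6}$ ($j{\left(s \right)} = \left(- \frac{1}{6}\right) \left(-769\right) = \frac{769}{6}$)
$- j{\left(c{\left(36,G{\left(-5 \right)} \right)} \right)} = \left(-1\right) \frac{769}{6} = - \frac{769}{6}$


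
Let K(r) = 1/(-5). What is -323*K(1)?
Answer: 323/5 ≈ 64.600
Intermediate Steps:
K(r) = -⅕
-323*K(1) = -323*(-⅕) = 323/5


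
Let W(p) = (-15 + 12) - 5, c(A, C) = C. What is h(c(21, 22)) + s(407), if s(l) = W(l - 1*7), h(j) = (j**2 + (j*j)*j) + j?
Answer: 11146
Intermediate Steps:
h(j) = j + j**2 + j**3 (h(j) = (j**2 + j**2*j) + j = (j**2 + j**3) + j = j + j**2 + j**3)
W(p) = -8 (W(p) = -3 - 5 = -8)
s(l) = -8
h(c(21, 22)) + s(407) = 22*(1 + 22 + 22**2) - 8 = 22*(1 + 22 + 484) - 8 = 22*507 - 8 = 11154 - 8 = 11146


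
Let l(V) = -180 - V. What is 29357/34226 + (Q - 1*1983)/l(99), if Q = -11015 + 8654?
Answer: 52289449/3183018 ≈ 16.428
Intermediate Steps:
Q = -2361
29357/34226 + (Q - 1*1983)/l(99) = 29357/34226 + (-2361 - 1*1983)/(-180 - 1*99) = 29357*(1/34226) + (-2361 - 1983)/(-180 - 99) = 29357/34226 - 4344/(-279) = 29357/34226 - 4344*(-1/279) = 29357/34226 + 1448/93 = 52289449/3183018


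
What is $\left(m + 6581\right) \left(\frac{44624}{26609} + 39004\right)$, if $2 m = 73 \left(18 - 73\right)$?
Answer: $\frac{4746845071410}{26609} \approx 1.7839 \cdot 10^{8}$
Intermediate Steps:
$m = - \frac{4015}{2}$ ($m = \frac{73 \left(18 - 73\right)}{2} = \frac{73 \left(-55\right)}{2} = \frac{1}{2} \left(-4015\right) = - \frac{4015}{2} \approx -2007.5$)
$\left(m + 6581\right) \left(\frac{44624}{26609} + 39004\right) = \left(- \frac{4015}{2} + 6581\right) \left(\frac{44624}{26609} + 39004\right) = \frac{9147 \left(44624 \cdot \frac{1}{26609} + 39004\right)}{2} = \frac{9147 \left(\frac{44624}{26609} + 39004\right)}{2} = \frac{9147}{2} \cdot \frac{1037902060}{26609} = \frac{4746845071410}{26609}$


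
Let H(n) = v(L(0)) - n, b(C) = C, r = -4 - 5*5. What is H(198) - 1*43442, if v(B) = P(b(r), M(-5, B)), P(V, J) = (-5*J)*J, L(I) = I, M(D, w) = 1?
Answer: -43645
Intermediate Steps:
r = -29 (r = -4 - 1*25 = -4 - 25 = -29)
P(V, J) = -5*J²
v(B) = -5 (v(B) = -5*1² = -5*1 = -5)
H(n) = -5 - n
H(198) - 1*43442 = (-5 - 1*198) - 1*43442 = (-5 - 198) - 43442 = -203 - 43442 = -43645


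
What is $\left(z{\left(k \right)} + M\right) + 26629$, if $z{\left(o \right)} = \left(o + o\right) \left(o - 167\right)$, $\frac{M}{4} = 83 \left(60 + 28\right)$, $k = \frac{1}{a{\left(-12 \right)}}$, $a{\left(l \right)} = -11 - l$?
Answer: $55513$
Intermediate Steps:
$k = 1$ ($k = \frac{1}{-11 - -12} = \frac{1}{-11 + 12} = 1^{-1} = 1$)
$M = 29216$ ($M = 4 \cdot 83 \left(60 + 28\right) = 4 \cdot 83 \cdot 88 = 4 \cdot 7304 = 29216$)
$z{\left(o \right)} = 2 o \left(-167 + o\right)$
$\left(z{\left(k \right)} + M\right) + 26629 = \left(2 \cdot 1 \left(-167 + 1\right) + 29216\right) + 26629 = \left(2 \cdot 1 \left(-166\right) + 29216\right) + 26629 = \left(-332 + 29216\right) + 26629 = 28884 + 26629 = 55513$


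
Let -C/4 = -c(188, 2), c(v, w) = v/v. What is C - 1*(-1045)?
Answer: 1049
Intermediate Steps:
c(v, w) = 1
C = 4 (C = -(-4) = -4*(-1) = 4)
C - 1*(-1045) = 4 - 1*(-1045) = 4 + 1045 = 1049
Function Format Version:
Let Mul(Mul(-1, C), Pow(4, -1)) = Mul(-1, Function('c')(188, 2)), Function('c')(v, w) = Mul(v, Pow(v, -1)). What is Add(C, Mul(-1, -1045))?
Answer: 1049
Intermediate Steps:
Function('c')(v, w) = 1
C = 4 (C = Mul(-4, Mul(-1, 1)) = Mul(-4, -1) = 4)
Add(C, Mul(-1, -1045)) = Add(4, Mul(-1, -1045)) = Add(4, 1045) = 1049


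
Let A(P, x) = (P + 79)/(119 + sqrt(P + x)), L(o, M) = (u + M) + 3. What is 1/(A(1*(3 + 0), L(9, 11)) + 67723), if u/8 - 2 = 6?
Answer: 64/4334313 ≈ 1.4766e-5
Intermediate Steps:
u = 64 (u = 16 + 8*6 = 16 + 48 = 64)
L(o, M) = 67 + M (L(o, M) = (64 + M) + 3 = 67 + M)
A(P, x) = (79 + P)/(119 + sqrt(P + x))
1/(A(1*(3 + 0), L(9, 11)) + 67723) = 1/((79 + 1*(3 + 0))/(119 + sqrt(1*(3 + 0) + (67 + 11))) + 67723) = 1/((79 + 1*3)/(119 + sqrt(1*3 + 78)) + 67723) = 1/((79 + 3)/(119 + sqrt(3 + 78)) + 67723) = 1/(82/(119 + sqrt(81)) + 67723) = 1/(82/(119 + 9) + 67723) = 1/(82/128 + 67723) = 1/((1/128)*82 + 67723) = 1/(41/64 + 67723) = 1/(4334313/64) = 64/4334313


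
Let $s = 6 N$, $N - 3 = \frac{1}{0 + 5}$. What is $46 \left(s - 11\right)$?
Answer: $\frac{1886}{5} \approx 377.2$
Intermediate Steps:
$N = \frac{16}{5}$ ($N = 3 + \frac{1}{0 + 5} = 3 + \frac{1}{5} = \frac{16}{5} \approx 3.2$)
$s = \frac{96}{5}$ ($s = 6 \cdot \frac{16}{5} = \frac{96}{5} \approx 19.2$)
$46 \left(s - 11\right) = 46 \left(\frac{96}{5} - 11\right) = 46 \cdot \frac{41}{5} = \frac{1886}{5}$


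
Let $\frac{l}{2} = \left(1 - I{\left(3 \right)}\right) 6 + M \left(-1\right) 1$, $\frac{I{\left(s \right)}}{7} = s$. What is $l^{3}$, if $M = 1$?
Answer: $-14172488$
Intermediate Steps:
$I{\left(s \right)} = 7 s$
$l = -242$ ($l = 2 \left(\left(1 - 7 \cdot 3\right) 6 + 1 \left(-1\right) 1\right) = 2 \left(\left(1 - 21\right) 6 - 1\right) = 2 \left(\left(-20\right) 6 - 1\right) = 2 \left(-120 - 1\right) = 2 \left(-121\right) = -242$)
$l^{3} = \left(-242\right)^{3} = -14172488$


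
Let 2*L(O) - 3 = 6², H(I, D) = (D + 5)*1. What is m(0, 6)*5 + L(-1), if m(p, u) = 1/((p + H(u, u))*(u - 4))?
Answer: 217/11 ≈ 19.727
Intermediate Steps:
H(I, D) = 5 + D (H(I, D) = (5 + D)*1 = 5 + D)
m(p, u) = 1/((-4 + u)*(5 + p + u)) (m(p, u) = 1/((p + (5 + u))*(u - 4)) = 1/((5 + p + u)*(-4 + u)) = 1/((-4 + u)*(5 + p + u)))
L(O) = 39/2 (L(O) = 3/2 + (½)*6² = 3/2 + (½)*36 = 3/2 + 18 = 39/2)
m(0, 6)*5 + L(-1) = 5/(-20 + 6 + 6² - 4*0 + 0*6) + 39/2 = 5/(-20 + 6 + 36 + 0 + 0) + 39/2 = 5/22 + 39/2 = 217/11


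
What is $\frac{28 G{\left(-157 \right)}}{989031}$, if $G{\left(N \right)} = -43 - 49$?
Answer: $- \frac{2576}{989031} \approx -0.0026046$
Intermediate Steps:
$G{\left(N \right)} = -92$ ($G{\left(N \right)} = -43 - 49 = -92$)
$\frac{28 G{\left(-157 \right)}}{989031} = \frac{28 \left(-92\right)}{989031} = \left(-2576\right) \frac{1}{989031} = - \frac{2576}{989031}$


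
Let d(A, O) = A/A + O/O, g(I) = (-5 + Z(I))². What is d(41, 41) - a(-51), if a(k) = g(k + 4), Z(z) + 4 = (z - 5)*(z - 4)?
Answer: -6985447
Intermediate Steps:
Z(z) = -4 + (-5 + z)*(-4 + z) (Z(z) = -4 + (z - 5)*(z - 4) = -4 + (-5 + z)*(-4 + z))
g(I) = (11 + I² - 9*I)² (g(I) = (-5 + (16 + I² - 9*I))² = (11 + I² - 9*I)²)
a(k) = (-25 + (4 + k)² - 9*k)² (a(k) = (11 + (k + 4)² - 9*(k + 4))² = (11 + (4 + k)² - 9*(4 + k))² = (11 + (4 + k)² + (-36 - 9*k))² = (-25 + (4 + k)² - 9*k)²)
d(A, O) = 2 (d(A, O) = 1 + 1 = 2)
d(41, 41) - a(-51) = 2 - (-25 + (4 - 51)² - 9*(-51))² = 2 - (-25 + (-47)² + 459)² = 2 - (-25 + 2209 + 459)² = 2 - 1*2643² = 2 - 1*6985449 = 2 - 6985449 = -6985447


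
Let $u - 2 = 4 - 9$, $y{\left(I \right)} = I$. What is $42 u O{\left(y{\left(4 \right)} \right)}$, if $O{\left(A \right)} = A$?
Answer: $-504$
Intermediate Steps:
$u = -3$ ($u = 2 + \left(4 - 9\right) = 2 - 5 = -3$)
$42 u O{\left(y{\left(4 \right)} \right)} = 42 \left(-3\right) 4 = \left(-126\right) 4 = -504$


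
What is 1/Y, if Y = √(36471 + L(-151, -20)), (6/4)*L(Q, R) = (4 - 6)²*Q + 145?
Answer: √36165/36165 ≈ 0.0052584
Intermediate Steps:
L(Q, R) = 290/3 + 8*Q/3 (L(Q, R) = 2*((4 - 6)²*Q + 145)/3 = 2*((-2)²*Q + 145)/3 = 2*(4*Q + 145)/3 = 2*(145 + 4*Q)/3 = 290/3 + 8*Q/3)
Y = √36165 (Y = √(36471 + (290/3 + (8/3)*(-151))) = √(36471 + (290/3 - 1208/3)) = √(36471 - 306) = √36165 ≈ 190.17)
1/Y = 1/(√36165) = √36165/36165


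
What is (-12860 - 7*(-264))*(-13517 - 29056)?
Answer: 468813876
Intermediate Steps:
(-12860 - 7*(-264))*(-13517 - 29056) = (-12860 + 1848)*(-42573) = -11012*(-42573) = 468813876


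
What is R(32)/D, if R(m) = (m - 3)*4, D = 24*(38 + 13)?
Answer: 29/306 ≈ 0.094771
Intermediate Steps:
D = 1224 (D = 24*51 = 1224)
R(m) = -12 + 4*m (R(m) = (-3 + m)*4 = -12 + 4*m)
R(32)/D = (-12 + 4*32)/1224 = (-12 + 128)*(1/1224) = 116*(1/1224) = 29/306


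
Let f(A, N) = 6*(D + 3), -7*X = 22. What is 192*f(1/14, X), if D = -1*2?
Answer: 1152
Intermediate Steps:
X = -22/7 (X = -⅐*22 = -22/7 ≈ -3.1429)
D = -2
f(A, N) = 6 (f(A, N) = 6*(-2 + 3) = 6*1 = 6)
192*f(1/14, X) = 192*6 = 1152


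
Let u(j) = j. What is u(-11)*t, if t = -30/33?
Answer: 10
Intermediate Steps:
t = -10/11 (t = -30*1/33 = -10/11 ≈ -0.90909)
u(-11)*t = -11*(-10/11) = 10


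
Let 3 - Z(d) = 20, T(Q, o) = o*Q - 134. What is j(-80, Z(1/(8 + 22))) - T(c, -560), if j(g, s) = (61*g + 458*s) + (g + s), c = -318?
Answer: -190709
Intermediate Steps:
T(Q, o) = -134 + Q*o (T(Q, o) = Q*o - 134 = -134 + Q*o)
Z(d) = -17 (Z(d) = 3 - 1*20 = 3 - 20 = -17)
j(g, s) = 62*g + 459*s
j(-80, Z(1/(8 + 22))) - T(c, -560) = (62*(-80) + 459*(-17)) - (-134 - 318*(-560)) = (-4960 - 7803) - (-134 + 178080) = -12763 - 1*177946 = -12763 - 177946 = -190709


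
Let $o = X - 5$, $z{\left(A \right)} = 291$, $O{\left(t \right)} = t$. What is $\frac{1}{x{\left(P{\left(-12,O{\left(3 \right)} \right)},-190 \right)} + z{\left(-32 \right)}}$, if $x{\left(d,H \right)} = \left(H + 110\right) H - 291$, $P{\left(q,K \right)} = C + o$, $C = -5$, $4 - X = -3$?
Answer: $\frac{1}{15200} \approx 6.5789 \cdot 10^{-5}$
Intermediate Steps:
$X = 7$ ($X = 4 - -3 = 4 + 3 = 7$)
$o = 2$ ($o = 7 - 5 = 2$)
$P{\left(q,K \right)} = -3$ ($P{\left(q,K \right)} = -5 + 2 = -3$)
$x{\left(d,H \right)} = -291 + H \left(110 + H\right)$ ($x{\left(d,H \right)} = \left(110 + H\right) H - 291 = H \left(110 + H\right) - 291 = -291 + H \left(110 + H\right)$)
$\frac{1}{x{\left(P{\left(-12,O{\left(3 \right)} \right)},-190 \right)} + z{\left(-32 \right)}} = \frac{1}{\left(-291 + \left(-190\right)^{2} + 110 \left(-190\right)\right) + 291} = \frac{1}{\left(-291 + 36100 - 20900\right) + 291} = \frac{1}{14909 + 291} = \frac{1}{15200}$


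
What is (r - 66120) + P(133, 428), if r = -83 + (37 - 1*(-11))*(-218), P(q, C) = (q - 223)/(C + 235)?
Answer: -16943437/221 ≈ -76667.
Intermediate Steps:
P(q, C) = (-223 + q)/(235 + C)
r = -10547 (r = -83 + (37 + 11)*(-218) = -83 + 48*(-218) = -83 - 10464 = -10547)
(r - 66120) + P(133, 428) = (-10547 - 66120) + (-223 + 133)/(235 + 428) = -76667 - 90/663 = -76667 + (1/663)*(-90) = -76667 - 30/221 = -16943437/221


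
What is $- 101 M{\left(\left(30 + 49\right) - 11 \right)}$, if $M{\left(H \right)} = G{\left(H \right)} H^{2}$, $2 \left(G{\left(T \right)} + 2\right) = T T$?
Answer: $-1078825440$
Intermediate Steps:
$G{\left(T \right)} = -2 + \frac{T^{2}}{2}$ ($G{\left(T \right)} = -2 + \frac{T T}{2} = -2 + \frac{T^{2}}{2}$)
$M{\left(H \right)} = H^{2} \left(-2 + \frac{H^{2}}{2}\right)$ ($M{\left(H \right)} = \left(-2 + \frac{H^{2}}{2}\right) H^{2} = H^{2} \left(-2 + \frac{H^{2}}{2}\right)$)
$- 101 M{\left(\left(30 + 49\right) - 11 \right)} = - 101 \frac{\left(\left(30 + 49\right) - 11\right)^{2} \left(-4 + \left(\left(30 + 49\right) - 11\right)^{2}\right)}{2} = - 101 \frac{\left(79 - 11\right)^{2} \left(-4 + \left(79 - 11\right)^{2}\right)}{2} = - 101 \frac{68^{2} \left(-4 + 68^{2}\right)}{2} = - 101 \cdot \frac{1}{2} \cdot 4624 \left(-4 + 4624\right) = - 101 \cdot \frac{1}{2} \cdot 4624 \cdot 4620 = \left(-101\right) 10681440 = -1078825440$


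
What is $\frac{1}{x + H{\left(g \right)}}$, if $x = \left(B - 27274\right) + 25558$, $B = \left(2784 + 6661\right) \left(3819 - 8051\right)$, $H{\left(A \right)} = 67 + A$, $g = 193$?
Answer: $- \frac{1}{39972696} \approx -2.5017 \cdot 10^{-8}$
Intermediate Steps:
$B = -39971240$ ($B = 9445 \left(-4232\right) = -39971240$)
$x = -39972956$ ($x = \left(-39971240 - 27274\right) + 25558 = -39998514 + 25558 = -39972956$)
$\frac{1}{x + H{\left(g \right)}} = \frac{1}{-39972956 + \left(67 + 193\right)} = \frac{1}{-39972956 + 260} = \frac{1}{-39972696} = - \frac{1}{39972696}$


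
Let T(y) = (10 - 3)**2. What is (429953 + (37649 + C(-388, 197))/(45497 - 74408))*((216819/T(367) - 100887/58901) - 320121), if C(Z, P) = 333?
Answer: -3775303473891311038391/27813817913 ≈ -1.3573e+11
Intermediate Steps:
T(y) = 49 (T(y) = 7**2 = 49)
(429953 + (37649 + C(-388, 197))/(45497 - 74408))*((216819/T(367) - 100887/58901) - 320121) = (429953 + (37649 + 333)/(45497 - 74408))*((216819/49 - 100887/58901) - 320121) = (429953 + 37982/(-28911))*((216819*(1/49) - 100887*1/58901) - 320121) = (429953 + 37982*(-1/28911))*((216819/49 - 100887/58901) - 320121) = (429953 - 37982/28911)*(12765912456/2886149 - 320121) = (12430333201/28911)*(-911150991573/2886149) = -3775303473891311038391/27813817913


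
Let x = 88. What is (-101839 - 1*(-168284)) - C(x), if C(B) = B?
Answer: 66357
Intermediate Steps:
(-101839 - 1*(-168284)) - C(x) = (-101839 - 1*(-168284)) - 1*88 = (-101839 + 168284) - 88 = 66445 - 88 = 66357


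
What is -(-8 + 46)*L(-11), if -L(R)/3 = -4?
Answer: -456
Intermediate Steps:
L(R) = 12 (L(R) = -3*(-4) = 12)
-(-8 + 46)*L(-11) = -(-8 + 46)*12 = -38*12 = -1*456 = -456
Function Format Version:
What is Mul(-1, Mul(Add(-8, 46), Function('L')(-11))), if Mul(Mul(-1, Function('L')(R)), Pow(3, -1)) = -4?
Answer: -456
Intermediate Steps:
Function('L')(R) = 12 (Function('L')(R) = Mul(-3, -4) = 12)
Mul(-1, Mul(Add(-8, 46), Function('L')(-11))) = Mul(-1, Mul(Add(-8, 46), 12)) = Mul(-1, Mul(38, 12)) = Mul(-1, 456) = -456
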